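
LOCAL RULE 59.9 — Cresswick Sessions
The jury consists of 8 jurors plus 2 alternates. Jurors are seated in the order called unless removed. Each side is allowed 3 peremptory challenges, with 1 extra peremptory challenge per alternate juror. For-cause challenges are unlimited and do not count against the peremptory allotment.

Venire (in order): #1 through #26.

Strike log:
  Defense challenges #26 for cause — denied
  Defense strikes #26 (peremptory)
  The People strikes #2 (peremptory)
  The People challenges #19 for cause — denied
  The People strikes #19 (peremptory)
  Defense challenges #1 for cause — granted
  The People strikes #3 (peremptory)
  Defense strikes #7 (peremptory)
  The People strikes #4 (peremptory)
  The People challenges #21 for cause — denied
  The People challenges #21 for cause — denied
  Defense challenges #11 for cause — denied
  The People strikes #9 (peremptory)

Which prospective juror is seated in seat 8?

14

Removed: #1, #2, #3, #4, #7, #9, #19, #26. (#11, #21 stay — for-cause denied.)
Seating in order: seats 1–8 → #5, #6, #8, #10, #11, #12, #13, #14; alternates → #15, #16.
So seat 8 is #14.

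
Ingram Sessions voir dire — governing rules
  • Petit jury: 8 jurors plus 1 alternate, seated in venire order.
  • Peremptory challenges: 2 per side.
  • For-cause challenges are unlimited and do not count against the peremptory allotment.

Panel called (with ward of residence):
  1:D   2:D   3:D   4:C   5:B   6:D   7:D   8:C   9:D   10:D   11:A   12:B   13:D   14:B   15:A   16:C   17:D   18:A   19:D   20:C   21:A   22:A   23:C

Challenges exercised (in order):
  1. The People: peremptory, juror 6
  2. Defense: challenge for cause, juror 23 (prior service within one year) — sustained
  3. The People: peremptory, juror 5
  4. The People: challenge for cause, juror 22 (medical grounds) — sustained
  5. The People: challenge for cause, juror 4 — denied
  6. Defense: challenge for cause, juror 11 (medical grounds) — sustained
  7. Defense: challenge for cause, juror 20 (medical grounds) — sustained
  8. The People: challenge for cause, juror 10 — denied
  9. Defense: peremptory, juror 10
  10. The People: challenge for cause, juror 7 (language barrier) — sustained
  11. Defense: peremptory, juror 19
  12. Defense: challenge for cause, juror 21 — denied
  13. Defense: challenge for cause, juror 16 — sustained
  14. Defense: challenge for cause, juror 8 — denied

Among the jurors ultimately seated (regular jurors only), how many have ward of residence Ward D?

Removed: #5, #6, #7, #10, #11, #16, #19, #20, #22, #23.
Seated jurors 1–8: #1, #2, #3, #4, #8, #9, #12, #13 (alternates #14 not counted).
Of those, in Ward D: #1, #2, #3, #9, #13 → 5.

5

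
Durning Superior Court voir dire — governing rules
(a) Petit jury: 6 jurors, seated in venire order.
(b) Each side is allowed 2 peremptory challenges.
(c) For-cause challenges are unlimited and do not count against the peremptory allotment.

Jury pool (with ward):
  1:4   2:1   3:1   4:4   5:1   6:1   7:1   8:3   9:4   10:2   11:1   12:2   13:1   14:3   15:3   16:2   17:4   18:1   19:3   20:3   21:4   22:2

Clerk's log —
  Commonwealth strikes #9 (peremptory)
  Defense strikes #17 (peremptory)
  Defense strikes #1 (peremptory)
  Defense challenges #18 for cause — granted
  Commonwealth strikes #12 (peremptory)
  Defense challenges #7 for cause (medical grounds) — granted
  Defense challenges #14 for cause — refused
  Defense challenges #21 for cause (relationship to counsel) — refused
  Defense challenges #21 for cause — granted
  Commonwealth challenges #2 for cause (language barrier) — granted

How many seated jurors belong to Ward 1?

3

Removed: #1, #2, #7, #9, #12, #17, #18, #21.
Seated jurors 1–6: #3, #4, #5, #6, #8, #10.
Of those, in Ward 1: #3, #5, #6 → 3.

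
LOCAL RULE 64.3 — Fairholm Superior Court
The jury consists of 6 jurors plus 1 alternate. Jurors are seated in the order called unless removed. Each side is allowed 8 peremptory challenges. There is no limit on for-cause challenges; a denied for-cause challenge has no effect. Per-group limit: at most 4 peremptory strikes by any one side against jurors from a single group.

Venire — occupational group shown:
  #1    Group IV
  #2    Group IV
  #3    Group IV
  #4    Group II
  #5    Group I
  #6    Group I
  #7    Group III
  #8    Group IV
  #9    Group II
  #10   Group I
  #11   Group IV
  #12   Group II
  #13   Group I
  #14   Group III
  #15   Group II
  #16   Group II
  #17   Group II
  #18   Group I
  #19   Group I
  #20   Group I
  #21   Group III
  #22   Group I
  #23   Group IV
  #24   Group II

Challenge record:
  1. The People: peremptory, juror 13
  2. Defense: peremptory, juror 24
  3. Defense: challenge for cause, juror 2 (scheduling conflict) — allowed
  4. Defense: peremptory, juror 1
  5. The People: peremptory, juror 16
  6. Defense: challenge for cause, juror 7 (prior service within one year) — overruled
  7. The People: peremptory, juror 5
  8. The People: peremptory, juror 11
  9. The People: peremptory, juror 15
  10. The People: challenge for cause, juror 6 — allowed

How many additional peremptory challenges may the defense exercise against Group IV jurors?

3

Defense peremptories so far: #24, #1 — 2 of 8 used, 6 left overall.
Against Group IV: #1 — 1 used; per-group cap 4 leaves 3.
Binding limit: min(6, 3) = 3.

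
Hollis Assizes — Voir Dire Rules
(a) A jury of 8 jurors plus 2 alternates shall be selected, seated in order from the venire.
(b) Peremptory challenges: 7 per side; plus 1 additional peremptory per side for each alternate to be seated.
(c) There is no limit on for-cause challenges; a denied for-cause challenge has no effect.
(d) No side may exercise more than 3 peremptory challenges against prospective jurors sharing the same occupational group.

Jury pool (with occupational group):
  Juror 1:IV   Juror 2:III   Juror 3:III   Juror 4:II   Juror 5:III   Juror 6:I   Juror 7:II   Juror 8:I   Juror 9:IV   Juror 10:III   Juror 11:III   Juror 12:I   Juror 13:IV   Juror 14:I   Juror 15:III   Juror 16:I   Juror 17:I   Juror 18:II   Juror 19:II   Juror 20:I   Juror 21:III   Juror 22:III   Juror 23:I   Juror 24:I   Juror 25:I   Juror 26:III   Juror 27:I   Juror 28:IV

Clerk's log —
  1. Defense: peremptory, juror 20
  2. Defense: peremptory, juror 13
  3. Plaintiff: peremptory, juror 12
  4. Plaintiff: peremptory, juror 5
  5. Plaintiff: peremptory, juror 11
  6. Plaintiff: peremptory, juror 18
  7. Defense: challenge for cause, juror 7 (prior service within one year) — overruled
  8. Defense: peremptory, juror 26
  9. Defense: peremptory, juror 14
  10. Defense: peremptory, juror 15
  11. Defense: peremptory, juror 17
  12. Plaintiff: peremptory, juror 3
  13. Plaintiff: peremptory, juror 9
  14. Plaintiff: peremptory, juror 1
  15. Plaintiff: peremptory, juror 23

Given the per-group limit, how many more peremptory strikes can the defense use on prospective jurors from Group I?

Defense peremptories so far: #20, #13, #26, #14, #15, #17 — 6 of 9 used, 3 left overall.
Against Group I: #20, #14, #17 — 3 used; per-group cap 3 leaves 0.
Binding limit: min(3, 0) = 0.

0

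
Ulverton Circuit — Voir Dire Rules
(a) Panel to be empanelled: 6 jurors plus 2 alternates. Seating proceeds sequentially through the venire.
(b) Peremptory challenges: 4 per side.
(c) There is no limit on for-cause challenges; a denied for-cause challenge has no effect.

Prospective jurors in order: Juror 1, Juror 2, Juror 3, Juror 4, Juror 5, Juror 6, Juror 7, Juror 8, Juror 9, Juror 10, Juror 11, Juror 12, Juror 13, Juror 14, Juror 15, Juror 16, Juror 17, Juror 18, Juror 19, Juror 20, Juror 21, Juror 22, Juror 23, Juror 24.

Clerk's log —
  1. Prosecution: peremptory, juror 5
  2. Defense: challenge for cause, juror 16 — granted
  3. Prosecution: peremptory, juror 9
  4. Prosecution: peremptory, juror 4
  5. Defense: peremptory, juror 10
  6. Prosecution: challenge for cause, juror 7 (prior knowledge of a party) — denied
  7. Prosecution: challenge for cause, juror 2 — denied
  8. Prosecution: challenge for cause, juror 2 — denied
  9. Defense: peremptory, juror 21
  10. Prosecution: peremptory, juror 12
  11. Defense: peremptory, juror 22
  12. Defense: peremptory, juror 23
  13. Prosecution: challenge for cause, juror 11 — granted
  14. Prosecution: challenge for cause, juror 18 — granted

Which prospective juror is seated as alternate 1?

13

Removed: #4, #5, #9, #10, #11, #12, #16, #18, #21, #22, #23. (#2, #7 stay — for-cause denied.)
Filling seats in venire order through position 7: #1, #2, #3, #6, #7, #8, #13.
So alternate 1 is #13.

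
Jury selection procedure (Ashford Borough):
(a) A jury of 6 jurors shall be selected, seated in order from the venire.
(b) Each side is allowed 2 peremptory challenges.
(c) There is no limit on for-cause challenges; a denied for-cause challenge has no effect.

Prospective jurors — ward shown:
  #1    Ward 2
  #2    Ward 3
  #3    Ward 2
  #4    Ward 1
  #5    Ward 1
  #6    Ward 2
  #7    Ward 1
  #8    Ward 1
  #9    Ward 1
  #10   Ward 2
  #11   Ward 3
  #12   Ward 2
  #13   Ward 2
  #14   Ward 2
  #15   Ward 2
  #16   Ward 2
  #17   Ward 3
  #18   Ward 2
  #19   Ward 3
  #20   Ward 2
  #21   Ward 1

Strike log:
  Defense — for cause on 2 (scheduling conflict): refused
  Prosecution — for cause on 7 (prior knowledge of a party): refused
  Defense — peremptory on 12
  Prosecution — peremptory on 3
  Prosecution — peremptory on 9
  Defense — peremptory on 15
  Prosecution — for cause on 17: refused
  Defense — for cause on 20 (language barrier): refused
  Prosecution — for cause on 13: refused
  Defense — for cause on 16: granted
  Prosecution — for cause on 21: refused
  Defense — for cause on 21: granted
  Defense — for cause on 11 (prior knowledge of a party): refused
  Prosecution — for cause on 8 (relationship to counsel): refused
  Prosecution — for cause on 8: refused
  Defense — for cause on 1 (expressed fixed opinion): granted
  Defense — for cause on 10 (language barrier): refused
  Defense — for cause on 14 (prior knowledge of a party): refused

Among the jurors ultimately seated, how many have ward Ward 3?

1

Removed: #1, #3, #9, #12, #15, #16, #21.
Seated jurors 1–6: #2, #4, #5, #6, #7, #8.
Of those, in Ward 3: #2 → 1.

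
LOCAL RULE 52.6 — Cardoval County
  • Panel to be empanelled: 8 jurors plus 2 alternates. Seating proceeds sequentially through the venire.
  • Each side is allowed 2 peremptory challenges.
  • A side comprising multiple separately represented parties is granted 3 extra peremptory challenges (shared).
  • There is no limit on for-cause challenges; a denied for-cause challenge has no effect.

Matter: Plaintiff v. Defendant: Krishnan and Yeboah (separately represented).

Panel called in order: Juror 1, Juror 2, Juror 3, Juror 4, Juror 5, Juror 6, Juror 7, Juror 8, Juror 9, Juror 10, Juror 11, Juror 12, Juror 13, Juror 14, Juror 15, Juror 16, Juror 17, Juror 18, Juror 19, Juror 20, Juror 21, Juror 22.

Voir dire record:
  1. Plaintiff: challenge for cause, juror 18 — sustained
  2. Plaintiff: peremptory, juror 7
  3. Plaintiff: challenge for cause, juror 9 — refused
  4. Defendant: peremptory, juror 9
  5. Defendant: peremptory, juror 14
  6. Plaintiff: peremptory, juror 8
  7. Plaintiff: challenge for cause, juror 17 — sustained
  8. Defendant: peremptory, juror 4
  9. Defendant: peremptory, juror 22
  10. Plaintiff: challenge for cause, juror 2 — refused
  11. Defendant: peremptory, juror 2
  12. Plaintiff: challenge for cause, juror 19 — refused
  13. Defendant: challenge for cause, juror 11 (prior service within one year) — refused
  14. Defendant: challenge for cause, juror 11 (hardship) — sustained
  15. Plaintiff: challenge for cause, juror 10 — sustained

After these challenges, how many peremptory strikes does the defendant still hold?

0

Defendant allotment: 2 base + 3 multi-party = 5.
Defendant peremptories used: #9, #14, #4, #22, #2 — 5 (for-cause on #11, #11 don't count).
Remaining: 5 − 5 = 0.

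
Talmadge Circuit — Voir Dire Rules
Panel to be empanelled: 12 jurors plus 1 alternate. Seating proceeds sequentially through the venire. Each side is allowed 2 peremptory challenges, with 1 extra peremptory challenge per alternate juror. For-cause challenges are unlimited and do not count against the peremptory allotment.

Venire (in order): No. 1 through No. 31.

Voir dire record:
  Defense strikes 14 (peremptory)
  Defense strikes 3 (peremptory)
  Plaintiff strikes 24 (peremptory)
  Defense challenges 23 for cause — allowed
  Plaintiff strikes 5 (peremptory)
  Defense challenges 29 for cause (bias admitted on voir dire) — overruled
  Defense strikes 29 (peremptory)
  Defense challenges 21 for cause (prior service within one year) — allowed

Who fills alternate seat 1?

Removed: #3, #5, #14, #21, #23, #24, #29.
Seating in order: seats 1–12 → #1, #2, #4, #6, #7, #8, #9, #10, #11, #12, #13, #15; alternates → #16.
So alternate 1 is #16.

16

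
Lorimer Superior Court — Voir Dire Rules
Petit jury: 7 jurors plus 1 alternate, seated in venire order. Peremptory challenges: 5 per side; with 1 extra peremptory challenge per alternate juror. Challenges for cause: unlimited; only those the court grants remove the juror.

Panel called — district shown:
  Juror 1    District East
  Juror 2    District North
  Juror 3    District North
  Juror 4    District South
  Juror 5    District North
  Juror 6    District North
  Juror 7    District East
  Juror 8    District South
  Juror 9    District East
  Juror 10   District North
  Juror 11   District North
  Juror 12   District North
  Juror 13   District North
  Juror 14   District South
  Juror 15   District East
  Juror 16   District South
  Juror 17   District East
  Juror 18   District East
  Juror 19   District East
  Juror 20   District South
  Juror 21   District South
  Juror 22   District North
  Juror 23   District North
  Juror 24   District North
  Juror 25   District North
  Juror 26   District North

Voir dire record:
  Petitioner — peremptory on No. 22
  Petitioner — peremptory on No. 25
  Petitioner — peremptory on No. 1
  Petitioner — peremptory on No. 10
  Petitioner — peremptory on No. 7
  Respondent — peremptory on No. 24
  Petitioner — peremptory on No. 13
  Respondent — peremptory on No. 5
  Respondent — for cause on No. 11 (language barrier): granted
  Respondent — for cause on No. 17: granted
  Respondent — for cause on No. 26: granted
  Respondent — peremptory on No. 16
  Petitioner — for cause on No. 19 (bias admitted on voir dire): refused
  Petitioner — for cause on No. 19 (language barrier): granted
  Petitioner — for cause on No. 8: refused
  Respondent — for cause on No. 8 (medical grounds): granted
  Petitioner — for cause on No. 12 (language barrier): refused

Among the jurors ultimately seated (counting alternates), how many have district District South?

2

Removed: #1, #5, #7, #8, #10, #11, #13, #16, #17, #19, #22, #24, #25, #26.
Seated (8 incl. alternates): #2, #3, #4, #6, #9, #12, #14, #15.
Of those, in District South: #4, #14 → 2.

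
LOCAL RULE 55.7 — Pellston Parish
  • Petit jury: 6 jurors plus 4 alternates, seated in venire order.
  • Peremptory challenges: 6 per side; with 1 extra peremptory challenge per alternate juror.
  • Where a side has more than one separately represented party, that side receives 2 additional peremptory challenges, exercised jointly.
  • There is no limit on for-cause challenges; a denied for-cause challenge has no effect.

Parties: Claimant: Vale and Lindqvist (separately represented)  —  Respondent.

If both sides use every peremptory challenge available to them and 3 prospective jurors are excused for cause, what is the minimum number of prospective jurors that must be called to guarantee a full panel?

35

Seats to fill: 6 + 4 alternates = 10.
Peremptories — Claimant: 6 + 1×4 + 2 = 12; Respondent: 6 + 1×4 = 10; total 22.
For-cause removals: 3.
Minimum venire: 10 + 22 + 3 = 35.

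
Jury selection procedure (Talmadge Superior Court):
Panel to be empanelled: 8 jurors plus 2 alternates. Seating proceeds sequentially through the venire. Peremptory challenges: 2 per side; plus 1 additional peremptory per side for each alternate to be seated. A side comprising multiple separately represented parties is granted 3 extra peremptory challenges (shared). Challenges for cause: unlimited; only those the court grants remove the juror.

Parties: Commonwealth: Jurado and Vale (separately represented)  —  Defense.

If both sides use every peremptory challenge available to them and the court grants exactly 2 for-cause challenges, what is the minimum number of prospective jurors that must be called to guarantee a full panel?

Seats to fill: 8 + 2 alternates = 10.
Peremptories — Commonwealth: 2 + 1×2 + 3 = 7; Defense: 2 + 1×2 = 4; total 11.
For-cause removals: 2.
Minimum venire: 10 + 11 + 2 = 23.

23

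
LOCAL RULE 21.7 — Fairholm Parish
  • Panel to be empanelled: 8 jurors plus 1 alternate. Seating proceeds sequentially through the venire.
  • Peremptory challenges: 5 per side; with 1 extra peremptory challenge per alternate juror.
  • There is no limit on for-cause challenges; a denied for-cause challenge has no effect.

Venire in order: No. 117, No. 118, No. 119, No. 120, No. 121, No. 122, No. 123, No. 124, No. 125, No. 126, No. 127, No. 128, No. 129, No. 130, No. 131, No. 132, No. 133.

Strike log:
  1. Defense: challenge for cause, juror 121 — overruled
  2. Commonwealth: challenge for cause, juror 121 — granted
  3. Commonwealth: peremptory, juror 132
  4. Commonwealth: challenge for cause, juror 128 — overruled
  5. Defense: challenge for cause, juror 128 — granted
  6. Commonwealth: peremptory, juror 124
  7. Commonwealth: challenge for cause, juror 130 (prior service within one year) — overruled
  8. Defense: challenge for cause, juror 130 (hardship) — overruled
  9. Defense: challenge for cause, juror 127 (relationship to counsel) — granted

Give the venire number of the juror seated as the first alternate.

129

Removed: #121, #124, #127, #128, #132. (#130 stays — for-cause denied.)
Filling seats in venire order through position 9: #117, #118, #119, #120, #122, #123, #125, #126, #129.
So alternate 1 is #129.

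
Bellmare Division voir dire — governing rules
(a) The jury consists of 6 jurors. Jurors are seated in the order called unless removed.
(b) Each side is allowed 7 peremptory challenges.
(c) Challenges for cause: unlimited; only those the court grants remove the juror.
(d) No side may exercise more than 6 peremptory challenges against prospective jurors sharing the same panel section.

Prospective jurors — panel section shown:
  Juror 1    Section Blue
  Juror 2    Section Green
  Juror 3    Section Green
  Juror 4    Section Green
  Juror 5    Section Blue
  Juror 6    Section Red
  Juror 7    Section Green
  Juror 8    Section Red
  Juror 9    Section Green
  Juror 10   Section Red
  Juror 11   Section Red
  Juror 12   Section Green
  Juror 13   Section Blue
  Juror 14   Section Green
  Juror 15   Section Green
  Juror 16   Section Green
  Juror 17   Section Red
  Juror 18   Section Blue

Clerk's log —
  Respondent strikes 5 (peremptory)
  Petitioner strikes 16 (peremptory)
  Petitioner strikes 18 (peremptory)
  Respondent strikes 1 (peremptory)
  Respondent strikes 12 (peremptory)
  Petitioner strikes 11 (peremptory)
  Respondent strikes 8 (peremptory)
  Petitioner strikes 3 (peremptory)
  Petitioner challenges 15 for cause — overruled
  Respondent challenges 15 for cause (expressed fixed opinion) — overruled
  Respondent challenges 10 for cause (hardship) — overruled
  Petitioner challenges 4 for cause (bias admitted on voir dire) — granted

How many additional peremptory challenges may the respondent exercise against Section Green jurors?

3

Respondent peremptories so far: #5, #1, #12, #8 — 4 of 7 used, 3 left overall.
Against Section Green: #12 — 1 used; per-section cap 6 leaves 5.
Binding limit: min(3, 5) = 3.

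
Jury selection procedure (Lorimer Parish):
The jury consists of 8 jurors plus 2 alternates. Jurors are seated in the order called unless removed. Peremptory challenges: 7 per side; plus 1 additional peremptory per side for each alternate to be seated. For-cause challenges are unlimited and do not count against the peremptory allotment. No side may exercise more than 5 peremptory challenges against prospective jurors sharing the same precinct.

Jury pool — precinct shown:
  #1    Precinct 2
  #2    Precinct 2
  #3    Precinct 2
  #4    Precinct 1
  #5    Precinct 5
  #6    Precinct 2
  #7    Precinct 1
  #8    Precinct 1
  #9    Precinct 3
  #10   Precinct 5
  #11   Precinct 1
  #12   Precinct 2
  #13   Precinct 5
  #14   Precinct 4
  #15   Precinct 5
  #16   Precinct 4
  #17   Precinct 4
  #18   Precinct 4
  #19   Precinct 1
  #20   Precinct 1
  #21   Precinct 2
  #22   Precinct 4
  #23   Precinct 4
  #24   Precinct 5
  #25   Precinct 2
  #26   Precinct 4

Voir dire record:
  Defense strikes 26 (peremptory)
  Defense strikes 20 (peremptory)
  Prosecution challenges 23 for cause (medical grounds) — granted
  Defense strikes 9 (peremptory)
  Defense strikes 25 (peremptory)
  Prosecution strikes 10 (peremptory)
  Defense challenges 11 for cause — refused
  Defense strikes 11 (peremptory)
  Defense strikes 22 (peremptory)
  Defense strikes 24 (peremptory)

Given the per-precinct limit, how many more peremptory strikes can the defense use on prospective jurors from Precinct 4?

Defense peremptories so far: #26, #20, #9, #25, #11, #22, #24 — 7 of 9 used, 2 left overall.
Against Precinct 4: #26, #22 — 2 used; per-precinct cap 5 leaves 3.
Binding limit: min(2, 3) = 2.

2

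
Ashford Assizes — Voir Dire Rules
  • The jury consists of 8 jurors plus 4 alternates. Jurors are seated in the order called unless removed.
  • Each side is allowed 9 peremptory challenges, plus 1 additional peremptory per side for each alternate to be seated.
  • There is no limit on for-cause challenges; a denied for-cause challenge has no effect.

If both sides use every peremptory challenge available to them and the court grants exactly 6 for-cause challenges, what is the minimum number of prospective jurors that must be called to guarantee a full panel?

Seats to fill: 8 + 4 alternates = 12.
Peremptories: 9 + 1×4 = 13 per side × 2 sides = 26.
For-cause removals: 6.
Minimum venire: 12 + 26 + 6 = 44.

44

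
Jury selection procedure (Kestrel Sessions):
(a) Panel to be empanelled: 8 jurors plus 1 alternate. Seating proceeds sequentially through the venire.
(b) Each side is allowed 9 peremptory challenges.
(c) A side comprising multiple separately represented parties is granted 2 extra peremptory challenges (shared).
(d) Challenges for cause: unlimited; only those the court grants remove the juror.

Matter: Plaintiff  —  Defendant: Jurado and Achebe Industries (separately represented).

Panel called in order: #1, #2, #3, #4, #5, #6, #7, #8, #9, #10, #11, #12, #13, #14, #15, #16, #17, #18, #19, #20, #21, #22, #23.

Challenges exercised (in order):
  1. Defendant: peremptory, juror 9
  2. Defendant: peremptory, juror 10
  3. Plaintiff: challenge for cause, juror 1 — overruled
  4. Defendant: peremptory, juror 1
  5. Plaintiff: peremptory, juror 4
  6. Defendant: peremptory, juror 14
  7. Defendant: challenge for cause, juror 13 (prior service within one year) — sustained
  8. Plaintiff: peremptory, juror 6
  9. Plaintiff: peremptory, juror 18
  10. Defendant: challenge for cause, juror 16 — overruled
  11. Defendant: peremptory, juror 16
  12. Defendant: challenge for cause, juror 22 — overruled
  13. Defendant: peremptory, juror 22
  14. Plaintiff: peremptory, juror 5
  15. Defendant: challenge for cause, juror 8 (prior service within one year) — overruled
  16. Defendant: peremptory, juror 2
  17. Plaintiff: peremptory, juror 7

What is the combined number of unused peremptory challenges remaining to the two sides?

8

Plaintiff allotment: 9. Defendant allotment: 9 base + 2 multi-party = 11.
Plaintiff peremptories used: #4, #6, #18, #5, #7 — 5 (the for-cause on #1 doesn't count).
Defendant peremptories used: #9, #10, #1, #14, #16, #22, #2 — 7 (for-cause on #13, #16, #22, #8 don't count).
Remaining: (9 − 5) + (11 − 7) = 8.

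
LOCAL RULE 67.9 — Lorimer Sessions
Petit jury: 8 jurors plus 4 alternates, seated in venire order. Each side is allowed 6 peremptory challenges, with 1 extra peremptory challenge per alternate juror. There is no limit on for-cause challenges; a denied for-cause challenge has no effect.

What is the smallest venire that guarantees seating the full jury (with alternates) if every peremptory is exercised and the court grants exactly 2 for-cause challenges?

34

Seats to fill: 8 + 4 alternates = 12.
Peremptories: 6 + 1×4 = 10 per side × 2 sides = 20.
For-cause removals: 2.
Minimum venire: 12 + 20 + 2 = 34.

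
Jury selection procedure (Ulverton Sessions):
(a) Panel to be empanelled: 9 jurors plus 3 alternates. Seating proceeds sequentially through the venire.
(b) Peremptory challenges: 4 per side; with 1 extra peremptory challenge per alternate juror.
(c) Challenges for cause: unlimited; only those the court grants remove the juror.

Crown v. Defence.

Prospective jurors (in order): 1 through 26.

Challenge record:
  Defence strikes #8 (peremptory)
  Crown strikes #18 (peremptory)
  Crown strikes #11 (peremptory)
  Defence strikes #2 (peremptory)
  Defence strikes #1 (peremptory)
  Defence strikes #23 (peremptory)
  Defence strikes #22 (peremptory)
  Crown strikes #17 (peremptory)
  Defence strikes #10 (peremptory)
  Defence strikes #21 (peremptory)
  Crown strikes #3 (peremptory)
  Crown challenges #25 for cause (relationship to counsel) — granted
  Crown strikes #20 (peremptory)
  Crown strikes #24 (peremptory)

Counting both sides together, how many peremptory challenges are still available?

Crown allotment: 4 base + 1 × 3 alternates = 7. Defence allotment: 4 base + 1 × 3 alternates = 7.
Crown peremptories used: #18, #11, #17, #3, #20, #24 — 6 (the for-cause on #25 doesn't count).
Defence peremptories used: #8, #2, #1, #23, #22, #10, #21 — 7.
Remaining: (7 − 6) + (7 − 7) = 1.

1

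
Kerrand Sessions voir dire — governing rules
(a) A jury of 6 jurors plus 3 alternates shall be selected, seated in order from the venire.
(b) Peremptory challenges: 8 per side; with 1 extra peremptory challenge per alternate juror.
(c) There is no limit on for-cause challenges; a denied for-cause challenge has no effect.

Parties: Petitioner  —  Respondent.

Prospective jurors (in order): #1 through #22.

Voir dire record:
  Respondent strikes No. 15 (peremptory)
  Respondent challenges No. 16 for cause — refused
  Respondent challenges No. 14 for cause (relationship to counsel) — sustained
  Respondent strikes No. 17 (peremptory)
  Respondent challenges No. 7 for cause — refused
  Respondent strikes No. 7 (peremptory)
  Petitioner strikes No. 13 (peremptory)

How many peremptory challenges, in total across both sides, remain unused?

18

Petitioner allotment: 8 base + 1 × 3 alternates = 11. Respondent allotment: 8 base + 1 × 3 alternates = 11.
Petitioner peremptories used: #13 — 1.
Respondent peremptories used: #15, #17, #7 — 3 (for-cause on #16, #14, #7 don't count).
Remaining: (11 − 1) + (11 − 3) = 18.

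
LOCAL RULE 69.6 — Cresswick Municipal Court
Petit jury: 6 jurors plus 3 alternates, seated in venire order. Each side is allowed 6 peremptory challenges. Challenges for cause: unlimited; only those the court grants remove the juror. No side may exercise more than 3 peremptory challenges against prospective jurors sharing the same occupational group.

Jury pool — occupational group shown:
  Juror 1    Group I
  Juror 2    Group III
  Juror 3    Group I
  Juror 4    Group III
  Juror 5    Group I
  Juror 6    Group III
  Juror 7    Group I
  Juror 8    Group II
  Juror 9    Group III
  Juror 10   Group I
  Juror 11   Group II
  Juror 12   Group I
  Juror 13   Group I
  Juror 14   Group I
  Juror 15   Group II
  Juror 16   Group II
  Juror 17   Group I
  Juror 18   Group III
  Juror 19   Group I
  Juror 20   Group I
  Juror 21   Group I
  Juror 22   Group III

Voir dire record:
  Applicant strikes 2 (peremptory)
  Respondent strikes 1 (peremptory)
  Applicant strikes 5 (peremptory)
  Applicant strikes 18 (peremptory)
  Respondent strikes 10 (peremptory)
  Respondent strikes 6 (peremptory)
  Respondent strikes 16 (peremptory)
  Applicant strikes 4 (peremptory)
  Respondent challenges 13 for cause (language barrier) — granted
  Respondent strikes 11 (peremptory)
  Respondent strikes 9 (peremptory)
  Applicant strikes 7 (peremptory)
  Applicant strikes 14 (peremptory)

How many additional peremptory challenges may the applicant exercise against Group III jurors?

Applicant peremptories so far: #2, #5, #18, #4, #7, #14 — 6 of 6 used, 0 left overall.
Against Group III: #2, #18, #4 — 3 used; per-group cap 3 leaves 0.
Binding limit: min(0, 0) = 0.

0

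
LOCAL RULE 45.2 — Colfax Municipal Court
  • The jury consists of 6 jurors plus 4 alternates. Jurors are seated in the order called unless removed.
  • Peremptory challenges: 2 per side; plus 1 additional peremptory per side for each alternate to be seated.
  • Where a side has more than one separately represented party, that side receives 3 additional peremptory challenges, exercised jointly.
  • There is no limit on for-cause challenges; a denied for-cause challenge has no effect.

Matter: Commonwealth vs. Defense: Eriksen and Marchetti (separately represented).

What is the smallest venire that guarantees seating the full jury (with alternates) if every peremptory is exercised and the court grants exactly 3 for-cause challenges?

28

Seats to fill: 6 + 4 alternates = 10.
Peremptories — Commonwealth: 2 + 1×4 = 6; Defense: 2 + 1×4 + 3 = 9; total 15.
For-cause removals: 3.
Minimum venire: 10 + 15 + 3 = 28.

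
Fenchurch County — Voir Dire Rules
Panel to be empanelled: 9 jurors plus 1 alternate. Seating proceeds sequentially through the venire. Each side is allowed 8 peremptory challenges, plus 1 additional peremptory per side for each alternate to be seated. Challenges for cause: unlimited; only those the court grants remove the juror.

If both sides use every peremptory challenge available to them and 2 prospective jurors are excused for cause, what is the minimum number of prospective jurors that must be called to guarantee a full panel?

30

Seats to fill: 9 + 1 alternates = 10.
Peremptories: 8 + 1×1 = 9 per side × 2 sides = 18.
For-cause removals: 2.
Minimum venire: 10 + 18 + 2 = 30.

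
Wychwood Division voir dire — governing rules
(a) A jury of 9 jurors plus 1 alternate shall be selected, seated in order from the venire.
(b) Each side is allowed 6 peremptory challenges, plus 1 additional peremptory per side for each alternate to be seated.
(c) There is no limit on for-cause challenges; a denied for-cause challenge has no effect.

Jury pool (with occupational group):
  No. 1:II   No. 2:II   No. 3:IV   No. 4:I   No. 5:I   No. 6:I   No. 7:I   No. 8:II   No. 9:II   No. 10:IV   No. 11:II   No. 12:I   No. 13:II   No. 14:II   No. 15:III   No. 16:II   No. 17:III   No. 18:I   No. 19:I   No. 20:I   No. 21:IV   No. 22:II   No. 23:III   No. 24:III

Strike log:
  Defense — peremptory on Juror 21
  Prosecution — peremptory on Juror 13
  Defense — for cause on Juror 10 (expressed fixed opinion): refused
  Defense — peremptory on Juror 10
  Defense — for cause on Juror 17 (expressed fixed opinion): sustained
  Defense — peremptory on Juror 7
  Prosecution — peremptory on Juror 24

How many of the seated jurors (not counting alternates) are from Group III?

Removed: #7, #10, #13, #17, #21, #24.
Seated jurors 1–9: #1, #2, #3, #4, #5, #6, #8, #9, #11 (alternates #12 not counted).
None of those are in Group III → 0.

0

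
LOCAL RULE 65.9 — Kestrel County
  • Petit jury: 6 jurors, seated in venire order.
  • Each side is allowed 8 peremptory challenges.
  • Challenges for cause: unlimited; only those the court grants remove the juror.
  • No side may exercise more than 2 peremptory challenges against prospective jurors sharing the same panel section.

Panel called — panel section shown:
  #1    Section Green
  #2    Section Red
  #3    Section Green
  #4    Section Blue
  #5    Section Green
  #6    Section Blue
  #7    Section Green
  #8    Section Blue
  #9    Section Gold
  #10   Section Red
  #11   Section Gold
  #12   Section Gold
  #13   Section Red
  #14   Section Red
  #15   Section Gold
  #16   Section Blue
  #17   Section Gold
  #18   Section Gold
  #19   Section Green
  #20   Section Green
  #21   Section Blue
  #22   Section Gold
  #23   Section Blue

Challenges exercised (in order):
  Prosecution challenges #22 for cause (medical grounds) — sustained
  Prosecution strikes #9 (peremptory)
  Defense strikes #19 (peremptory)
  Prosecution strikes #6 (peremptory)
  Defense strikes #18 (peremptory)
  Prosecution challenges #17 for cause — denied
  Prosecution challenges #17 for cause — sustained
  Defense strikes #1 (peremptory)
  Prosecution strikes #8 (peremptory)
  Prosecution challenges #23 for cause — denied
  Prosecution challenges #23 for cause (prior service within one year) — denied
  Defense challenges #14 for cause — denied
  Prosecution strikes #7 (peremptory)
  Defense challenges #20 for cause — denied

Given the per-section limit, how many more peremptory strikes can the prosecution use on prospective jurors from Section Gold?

Prosecution peremptories so far: #9, #6, #8, #7 — 4 of 8 used, 4 left overall.
Against Section Gold: #9 — 1 used; per-section cap 2 leaves 1.
Binding limit: min(4, 1) = 1.

1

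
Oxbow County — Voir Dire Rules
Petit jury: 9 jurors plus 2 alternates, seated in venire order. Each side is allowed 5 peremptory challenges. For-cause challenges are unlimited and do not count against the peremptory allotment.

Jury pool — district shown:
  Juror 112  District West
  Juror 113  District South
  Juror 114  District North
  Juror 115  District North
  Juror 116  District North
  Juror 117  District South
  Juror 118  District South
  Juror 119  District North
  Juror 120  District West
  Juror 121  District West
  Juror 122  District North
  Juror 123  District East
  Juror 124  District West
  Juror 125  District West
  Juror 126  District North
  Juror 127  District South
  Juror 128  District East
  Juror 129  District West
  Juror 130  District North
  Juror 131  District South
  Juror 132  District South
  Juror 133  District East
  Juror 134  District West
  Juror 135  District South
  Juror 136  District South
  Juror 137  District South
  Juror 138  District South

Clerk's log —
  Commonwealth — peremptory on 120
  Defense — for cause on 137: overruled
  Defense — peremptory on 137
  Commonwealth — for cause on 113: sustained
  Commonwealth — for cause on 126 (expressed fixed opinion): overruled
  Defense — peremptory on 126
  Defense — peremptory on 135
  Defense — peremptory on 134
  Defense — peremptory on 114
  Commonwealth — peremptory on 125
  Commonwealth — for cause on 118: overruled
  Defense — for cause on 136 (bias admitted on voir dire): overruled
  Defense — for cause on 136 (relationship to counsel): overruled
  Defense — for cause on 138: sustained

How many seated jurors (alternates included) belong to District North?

4

Removed: #113, #114, #120, #125, #126, #134, #135, #137, #138.
Seated (11 incl. alternates): #112, #115, #116, #117, #118, #119, #121, #122, #123, #124, #127.
Of those, in District North: #115, #116, #119, #122 → 4.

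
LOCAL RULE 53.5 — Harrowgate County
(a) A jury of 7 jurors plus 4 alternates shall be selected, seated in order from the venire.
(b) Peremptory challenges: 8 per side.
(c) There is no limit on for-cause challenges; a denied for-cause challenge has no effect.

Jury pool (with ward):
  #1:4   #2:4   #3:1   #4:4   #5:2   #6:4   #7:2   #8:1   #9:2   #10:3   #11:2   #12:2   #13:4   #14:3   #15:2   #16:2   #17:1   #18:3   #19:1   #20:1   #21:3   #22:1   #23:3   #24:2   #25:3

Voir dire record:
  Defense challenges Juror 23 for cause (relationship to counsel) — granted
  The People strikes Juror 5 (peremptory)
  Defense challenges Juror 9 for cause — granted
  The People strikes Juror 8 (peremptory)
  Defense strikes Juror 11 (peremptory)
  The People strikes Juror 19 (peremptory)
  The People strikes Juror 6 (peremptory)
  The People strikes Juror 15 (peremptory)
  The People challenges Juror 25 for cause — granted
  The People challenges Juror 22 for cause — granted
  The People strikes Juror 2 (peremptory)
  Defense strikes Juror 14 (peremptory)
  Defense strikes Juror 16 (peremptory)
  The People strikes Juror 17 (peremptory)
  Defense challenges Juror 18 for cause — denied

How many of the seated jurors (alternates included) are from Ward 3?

3

Removed: #2, #5, #6, #8, #9, #11, #14, #15, #16, #17, #19, #22, #23, #25.
Seated (11 incl. alternates): #1, #3, #4, #7, #10, #12, #13, #18, #20, #21, #24.
Of those, in Ward 3: #10, #18, #21 → 3.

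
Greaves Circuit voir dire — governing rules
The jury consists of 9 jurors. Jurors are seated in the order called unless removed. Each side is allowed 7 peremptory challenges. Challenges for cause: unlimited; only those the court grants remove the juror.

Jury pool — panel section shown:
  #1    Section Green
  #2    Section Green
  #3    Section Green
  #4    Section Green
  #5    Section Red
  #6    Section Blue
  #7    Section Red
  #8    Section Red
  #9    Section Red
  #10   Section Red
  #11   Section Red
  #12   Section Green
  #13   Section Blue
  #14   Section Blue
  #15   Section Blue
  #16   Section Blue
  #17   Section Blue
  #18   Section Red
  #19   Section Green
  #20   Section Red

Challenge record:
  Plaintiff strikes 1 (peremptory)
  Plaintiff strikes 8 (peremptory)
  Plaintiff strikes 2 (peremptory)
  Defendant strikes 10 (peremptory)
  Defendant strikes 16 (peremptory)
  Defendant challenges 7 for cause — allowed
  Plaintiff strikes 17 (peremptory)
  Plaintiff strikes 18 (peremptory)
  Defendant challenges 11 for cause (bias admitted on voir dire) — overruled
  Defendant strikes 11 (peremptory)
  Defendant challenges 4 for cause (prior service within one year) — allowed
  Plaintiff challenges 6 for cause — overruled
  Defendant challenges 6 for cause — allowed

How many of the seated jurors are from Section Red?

Removed: #1, #2, #4, #6, #7, #8, #10, #11, #16, #17, #18.
Seated jurors 1–9: #3, #5, #9, #12, #13, #14, #15, #19, #20.
Of those, in Section Red: #5, #9, #20 → 3.

3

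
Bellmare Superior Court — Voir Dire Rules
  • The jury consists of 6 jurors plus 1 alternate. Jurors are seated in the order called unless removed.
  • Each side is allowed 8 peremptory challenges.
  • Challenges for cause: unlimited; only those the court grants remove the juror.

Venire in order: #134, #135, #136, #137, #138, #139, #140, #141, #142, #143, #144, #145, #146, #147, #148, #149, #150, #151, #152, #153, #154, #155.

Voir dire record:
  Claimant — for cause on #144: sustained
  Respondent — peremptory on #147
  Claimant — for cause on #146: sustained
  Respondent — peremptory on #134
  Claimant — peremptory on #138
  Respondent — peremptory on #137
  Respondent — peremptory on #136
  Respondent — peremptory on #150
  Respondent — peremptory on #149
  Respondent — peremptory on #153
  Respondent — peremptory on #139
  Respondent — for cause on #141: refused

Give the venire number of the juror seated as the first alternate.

Removed: #134, #136, #137, #138, #139, #144, #146, #147, #149, #150, #153. (#141 stays — for-cause denied.)
Seating in order: seats 1–6 → #135, #140, #141, #142, #143, #145; alternates → #148.
So alternate 1 is #148.

148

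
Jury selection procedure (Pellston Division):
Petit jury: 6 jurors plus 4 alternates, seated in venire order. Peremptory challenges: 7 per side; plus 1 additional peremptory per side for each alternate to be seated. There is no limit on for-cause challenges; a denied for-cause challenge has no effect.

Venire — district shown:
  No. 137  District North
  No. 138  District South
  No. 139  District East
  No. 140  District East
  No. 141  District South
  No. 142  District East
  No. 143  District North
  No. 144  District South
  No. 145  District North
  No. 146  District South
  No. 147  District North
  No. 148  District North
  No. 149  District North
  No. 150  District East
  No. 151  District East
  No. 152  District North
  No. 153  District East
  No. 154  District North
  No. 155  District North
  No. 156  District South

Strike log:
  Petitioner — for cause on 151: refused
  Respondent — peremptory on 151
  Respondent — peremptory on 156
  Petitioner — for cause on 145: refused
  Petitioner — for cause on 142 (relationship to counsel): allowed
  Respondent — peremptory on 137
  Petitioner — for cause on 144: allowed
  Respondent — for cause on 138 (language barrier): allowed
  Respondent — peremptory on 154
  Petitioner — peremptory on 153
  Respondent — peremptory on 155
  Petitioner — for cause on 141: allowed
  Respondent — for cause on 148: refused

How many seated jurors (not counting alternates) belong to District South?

1

Removed: #137, #138, #141, #142, #144, #151, #153, #154, #155, #156.
Seated jurors 1–6: #139, #140, #143, #145, #146, #147 (alternates #148, #149, #150, #152 not counted).
Of those, in District South: #146 → 1.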